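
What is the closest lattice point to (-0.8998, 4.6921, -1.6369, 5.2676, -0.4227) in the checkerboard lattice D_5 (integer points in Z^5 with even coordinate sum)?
(-1, 5, -2, 5, -1)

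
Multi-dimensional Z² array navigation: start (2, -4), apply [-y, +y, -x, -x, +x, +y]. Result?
(1, -3)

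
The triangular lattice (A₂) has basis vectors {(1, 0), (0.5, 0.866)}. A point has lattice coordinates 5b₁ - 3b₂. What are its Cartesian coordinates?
(3.5, -2.598)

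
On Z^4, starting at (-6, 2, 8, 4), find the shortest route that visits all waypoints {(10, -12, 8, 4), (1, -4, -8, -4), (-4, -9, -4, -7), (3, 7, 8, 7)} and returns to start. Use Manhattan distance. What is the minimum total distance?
140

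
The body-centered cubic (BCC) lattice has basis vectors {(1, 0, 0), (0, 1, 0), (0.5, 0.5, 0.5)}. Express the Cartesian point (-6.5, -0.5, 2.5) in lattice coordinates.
-9b₁ - 3b₂ + 5b₃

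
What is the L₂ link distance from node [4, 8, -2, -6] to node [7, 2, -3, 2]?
10.4881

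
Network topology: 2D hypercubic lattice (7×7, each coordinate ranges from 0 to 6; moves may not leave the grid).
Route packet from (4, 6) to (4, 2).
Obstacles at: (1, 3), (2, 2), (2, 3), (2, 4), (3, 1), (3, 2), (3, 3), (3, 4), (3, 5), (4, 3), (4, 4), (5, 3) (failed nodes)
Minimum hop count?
8
(one shortest path: (4, 6) → (5, 6) → (6, 6) → (6, 5) → (6, 4) → (6, 3) → (6, 2) → (5, 2) → (4, 2))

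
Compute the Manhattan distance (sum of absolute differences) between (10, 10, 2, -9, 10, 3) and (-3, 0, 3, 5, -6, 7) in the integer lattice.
58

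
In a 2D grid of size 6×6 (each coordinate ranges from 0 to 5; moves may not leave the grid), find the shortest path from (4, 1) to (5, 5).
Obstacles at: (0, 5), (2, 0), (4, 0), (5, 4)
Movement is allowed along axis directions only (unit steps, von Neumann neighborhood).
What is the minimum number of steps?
5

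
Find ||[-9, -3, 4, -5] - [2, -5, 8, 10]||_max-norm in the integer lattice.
15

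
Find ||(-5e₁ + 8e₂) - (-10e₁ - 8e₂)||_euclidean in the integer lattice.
16.7631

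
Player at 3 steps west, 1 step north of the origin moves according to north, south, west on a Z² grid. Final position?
(-4, 1)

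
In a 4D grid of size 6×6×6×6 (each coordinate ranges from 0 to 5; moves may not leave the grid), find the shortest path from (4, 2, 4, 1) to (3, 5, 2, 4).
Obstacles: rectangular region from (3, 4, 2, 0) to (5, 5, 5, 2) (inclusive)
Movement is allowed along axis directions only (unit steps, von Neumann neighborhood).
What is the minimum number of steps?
9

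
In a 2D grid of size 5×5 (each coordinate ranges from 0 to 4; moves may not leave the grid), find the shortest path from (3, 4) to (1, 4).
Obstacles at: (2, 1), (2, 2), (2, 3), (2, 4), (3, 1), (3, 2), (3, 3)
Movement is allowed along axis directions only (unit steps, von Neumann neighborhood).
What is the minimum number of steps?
12
(one shortest path: (3, 4) → (4, 4) → (4, 3) → (4, 2) → (4, 1) → (4, 0) → (3, 0) → (2, 0) → (1, 0) → (1, 1) → (1, 2) → (1, 3) → (1, 4))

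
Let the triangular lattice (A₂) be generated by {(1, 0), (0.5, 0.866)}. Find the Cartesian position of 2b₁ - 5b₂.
(-0.5, -4.33)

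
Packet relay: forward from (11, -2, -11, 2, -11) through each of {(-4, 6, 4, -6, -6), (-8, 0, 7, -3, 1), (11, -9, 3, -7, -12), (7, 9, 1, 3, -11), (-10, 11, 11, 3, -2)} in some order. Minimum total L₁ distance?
146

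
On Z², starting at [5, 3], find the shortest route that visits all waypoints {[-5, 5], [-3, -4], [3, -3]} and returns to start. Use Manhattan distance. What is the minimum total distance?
38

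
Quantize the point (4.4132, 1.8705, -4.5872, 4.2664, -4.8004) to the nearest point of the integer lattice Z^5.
(4, 2, -5, 4, -5)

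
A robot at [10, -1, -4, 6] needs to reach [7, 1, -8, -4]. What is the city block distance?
19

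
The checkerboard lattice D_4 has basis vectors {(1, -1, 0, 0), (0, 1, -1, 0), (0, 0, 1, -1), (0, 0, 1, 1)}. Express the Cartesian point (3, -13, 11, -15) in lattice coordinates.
3b₁ - 10b₂ + 8b₃ - 7b₄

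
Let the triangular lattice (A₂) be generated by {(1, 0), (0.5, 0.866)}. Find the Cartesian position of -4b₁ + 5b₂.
(-1.5, 4.33)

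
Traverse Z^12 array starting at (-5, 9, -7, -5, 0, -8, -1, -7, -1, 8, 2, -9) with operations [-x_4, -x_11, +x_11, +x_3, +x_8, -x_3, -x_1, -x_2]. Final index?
(-6, 8, -7, -6, 0, -8, -1, -6, -1, 8, 2, -9)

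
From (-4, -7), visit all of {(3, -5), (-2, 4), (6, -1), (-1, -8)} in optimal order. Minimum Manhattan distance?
31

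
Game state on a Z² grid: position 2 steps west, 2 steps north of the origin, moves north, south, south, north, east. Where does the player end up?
(-1, 2)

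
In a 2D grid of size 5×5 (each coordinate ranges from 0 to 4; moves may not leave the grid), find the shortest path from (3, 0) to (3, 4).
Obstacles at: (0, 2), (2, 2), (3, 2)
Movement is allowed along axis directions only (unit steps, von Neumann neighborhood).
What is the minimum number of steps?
6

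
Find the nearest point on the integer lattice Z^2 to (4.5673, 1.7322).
(5, 2)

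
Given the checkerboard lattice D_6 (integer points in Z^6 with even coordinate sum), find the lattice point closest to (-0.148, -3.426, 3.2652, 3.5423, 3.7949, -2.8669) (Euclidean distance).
(0, -3, 3, 3, 4, -3)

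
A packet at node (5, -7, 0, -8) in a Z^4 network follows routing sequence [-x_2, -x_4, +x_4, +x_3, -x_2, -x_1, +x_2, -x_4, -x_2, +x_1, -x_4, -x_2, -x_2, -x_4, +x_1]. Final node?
(6, -11, 1, -11)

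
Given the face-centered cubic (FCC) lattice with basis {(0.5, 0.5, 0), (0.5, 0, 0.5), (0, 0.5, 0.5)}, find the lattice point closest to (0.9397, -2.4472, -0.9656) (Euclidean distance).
(0.5, -2.5, -1)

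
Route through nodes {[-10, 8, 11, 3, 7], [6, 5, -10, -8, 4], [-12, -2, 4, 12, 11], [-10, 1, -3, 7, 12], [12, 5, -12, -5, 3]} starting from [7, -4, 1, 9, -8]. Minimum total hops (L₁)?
160
(one optimal route: (7, -4, 1, 9, -8) → (-12, -2, 4, 12, 11) → (-10, 1, -3, 7, 12) → (-10, 8, 11, 3, 7) → (6, 5, -10, -8, 4) → (12, 5, -12, -5, 3))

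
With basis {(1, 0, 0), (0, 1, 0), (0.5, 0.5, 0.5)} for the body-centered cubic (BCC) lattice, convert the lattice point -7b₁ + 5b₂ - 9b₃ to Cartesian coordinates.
(-11.5, 0.5, -4.5)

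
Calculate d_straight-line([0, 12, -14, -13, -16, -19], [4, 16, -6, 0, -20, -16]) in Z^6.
17.0294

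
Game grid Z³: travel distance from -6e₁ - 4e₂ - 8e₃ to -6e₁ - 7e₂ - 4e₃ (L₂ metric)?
5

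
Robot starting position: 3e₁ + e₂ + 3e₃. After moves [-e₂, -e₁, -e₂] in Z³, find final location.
(2, -1, 3)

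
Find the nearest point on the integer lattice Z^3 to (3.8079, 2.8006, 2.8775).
(4, 3, 3)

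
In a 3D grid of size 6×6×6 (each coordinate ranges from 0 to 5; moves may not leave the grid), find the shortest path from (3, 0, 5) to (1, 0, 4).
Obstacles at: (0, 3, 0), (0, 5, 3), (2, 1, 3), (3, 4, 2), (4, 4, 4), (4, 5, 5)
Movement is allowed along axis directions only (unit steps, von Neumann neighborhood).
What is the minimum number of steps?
3
(one shortest path: (3, 0, 5) → (2, 0, 5) → (1, 0, 5) → (1, 0, 4))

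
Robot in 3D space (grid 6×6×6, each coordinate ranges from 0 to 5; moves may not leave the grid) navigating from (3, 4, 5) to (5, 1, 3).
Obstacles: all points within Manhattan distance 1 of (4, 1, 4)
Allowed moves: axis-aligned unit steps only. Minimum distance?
7
(one shortest path: (3, 4, 5) → (4, 4, 5) → (5, 4, 5) → (5, 3, 5) → (5, 2, 5) → (5, 2, 4) → (5, 2, 3) → (5, 1, 3))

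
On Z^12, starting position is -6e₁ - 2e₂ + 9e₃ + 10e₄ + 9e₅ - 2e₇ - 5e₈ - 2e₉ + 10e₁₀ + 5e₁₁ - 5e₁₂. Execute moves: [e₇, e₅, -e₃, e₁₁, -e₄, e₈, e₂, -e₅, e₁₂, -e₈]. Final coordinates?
(-6, -1, 8, 9, 9, 0, -1, -5, -2, 10, 6, -4)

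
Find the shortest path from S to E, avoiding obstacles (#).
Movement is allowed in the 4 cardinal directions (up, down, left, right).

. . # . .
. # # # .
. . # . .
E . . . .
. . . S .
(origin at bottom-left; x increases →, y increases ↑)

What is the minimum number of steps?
4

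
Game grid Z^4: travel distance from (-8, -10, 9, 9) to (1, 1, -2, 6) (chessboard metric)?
11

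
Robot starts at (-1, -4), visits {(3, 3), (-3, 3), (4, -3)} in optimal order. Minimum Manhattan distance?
19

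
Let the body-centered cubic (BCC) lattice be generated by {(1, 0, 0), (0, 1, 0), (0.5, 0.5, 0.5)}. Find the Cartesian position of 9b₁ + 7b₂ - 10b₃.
(4, 2, -5)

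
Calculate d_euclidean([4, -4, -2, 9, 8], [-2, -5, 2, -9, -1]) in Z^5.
21.4009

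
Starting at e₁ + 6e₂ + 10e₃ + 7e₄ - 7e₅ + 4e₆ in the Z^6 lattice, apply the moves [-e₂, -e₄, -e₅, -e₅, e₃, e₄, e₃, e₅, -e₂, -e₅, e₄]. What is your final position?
(1, 4, 12, 8, -9, 4)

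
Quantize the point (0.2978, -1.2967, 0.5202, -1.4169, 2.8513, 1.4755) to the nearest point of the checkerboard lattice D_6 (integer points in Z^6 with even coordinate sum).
(0, -1, 0, -1, 3, 1)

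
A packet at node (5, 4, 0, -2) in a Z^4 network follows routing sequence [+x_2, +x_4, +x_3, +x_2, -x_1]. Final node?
(4, 6, 1, -1)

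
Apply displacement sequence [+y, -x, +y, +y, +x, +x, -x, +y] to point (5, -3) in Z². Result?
(5, 1)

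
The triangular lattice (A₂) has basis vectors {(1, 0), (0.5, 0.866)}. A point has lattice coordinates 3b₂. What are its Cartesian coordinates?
(1.5, 2.598)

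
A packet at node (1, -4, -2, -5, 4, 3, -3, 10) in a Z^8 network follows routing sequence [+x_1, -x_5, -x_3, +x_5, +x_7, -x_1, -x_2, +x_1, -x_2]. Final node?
(2, -6, -3, -5, 4, 3, -2, 10)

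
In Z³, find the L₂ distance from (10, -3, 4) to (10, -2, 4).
1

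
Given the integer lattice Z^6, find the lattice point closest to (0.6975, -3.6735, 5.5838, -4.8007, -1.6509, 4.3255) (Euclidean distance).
(1, -4, 6, -5, -2, 4)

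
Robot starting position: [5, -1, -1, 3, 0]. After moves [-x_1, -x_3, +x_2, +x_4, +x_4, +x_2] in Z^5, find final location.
(4, 1, -2, 5, 0)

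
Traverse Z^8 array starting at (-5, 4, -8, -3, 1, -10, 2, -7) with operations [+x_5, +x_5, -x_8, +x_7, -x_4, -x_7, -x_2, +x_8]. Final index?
(-5, 3, -8, -4, 3, -10, 2, -7)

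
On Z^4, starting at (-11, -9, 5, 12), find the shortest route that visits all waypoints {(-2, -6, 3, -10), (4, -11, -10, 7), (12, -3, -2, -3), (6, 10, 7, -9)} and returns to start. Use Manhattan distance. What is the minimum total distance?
170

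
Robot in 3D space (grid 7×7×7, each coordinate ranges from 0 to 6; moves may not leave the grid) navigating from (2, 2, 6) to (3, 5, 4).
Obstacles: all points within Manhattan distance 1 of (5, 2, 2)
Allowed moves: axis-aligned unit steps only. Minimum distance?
6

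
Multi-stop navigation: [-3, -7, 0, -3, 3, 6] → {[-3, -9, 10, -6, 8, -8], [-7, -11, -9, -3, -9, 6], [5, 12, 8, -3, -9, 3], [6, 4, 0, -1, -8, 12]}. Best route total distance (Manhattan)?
166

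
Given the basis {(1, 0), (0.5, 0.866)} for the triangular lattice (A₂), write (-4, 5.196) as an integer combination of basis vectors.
-7b₁ + 6b₂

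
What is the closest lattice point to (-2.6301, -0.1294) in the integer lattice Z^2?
(-3, 0)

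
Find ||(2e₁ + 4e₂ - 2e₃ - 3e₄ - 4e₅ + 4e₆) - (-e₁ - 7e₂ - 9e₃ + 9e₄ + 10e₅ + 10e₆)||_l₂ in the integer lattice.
23.5584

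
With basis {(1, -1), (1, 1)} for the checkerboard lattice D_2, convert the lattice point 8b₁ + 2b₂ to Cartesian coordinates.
(10, -6)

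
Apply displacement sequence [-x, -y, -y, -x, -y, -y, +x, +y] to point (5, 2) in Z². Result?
(4, -1)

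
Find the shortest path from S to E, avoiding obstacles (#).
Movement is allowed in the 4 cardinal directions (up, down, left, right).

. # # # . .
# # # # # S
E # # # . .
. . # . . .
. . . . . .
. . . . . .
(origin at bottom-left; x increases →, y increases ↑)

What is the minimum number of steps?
10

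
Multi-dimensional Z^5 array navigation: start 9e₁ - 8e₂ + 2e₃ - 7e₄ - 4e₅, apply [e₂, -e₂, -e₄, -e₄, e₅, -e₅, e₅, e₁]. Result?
(10, -8, 2, -9, -3)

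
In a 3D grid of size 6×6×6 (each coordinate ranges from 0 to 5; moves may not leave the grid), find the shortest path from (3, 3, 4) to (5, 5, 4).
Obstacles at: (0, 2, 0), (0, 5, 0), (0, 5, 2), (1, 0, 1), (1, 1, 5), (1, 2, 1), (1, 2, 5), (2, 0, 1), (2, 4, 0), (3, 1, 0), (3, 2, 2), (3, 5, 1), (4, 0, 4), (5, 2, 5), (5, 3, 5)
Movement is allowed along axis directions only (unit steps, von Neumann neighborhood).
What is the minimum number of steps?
4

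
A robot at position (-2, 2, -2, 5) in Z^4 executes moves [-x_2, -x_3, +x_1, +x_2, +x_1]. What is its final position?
(0, 2, -3, 5)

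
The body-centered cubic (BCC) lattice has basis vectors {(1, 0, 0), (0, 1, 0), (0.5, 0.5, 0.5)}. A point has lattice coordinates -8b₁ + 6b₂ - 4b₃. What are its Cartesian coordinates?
(-10, 4, -2)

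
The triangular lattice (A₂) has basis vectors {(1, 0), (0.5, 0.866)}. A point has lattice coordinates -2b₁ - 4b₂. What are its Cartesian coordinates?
(-4, -3.464)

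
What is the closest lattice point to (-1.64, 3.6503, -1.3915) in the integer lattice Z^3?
(-2, 4, -1)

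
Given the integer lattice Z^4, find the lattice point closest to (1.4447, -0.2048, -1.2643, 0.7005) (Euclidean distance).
(1, 0, -1, 1)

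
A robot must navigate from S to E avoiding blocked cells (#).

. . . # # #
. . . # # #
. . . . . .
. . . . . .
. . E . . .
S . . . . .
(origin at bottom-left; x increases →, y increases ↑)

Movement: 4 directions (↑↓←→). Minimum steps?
3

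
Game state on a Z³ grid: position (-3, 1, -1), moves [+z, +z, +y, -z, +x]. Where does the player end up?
(-2, 2, 0)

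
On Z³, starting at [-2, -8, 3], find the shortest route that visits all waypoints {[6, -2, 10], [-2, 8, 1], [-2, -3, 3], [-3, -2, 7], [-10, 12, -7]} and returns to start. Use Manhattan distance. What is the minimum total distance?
106
(one optimal route: (-2, -8, 3) → (6, -2, 10) → (-3, -2, 7) → (-10, 12, -7) → (-2, 8, 1) → (-2, -3, 3) → (-2, -8, 3))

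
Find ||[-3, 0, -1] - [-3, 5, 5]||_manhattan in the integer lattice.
11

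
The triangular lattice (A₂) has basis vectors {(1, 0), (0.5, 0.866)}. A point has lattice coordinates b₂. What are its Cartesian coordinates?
(0.5, 0.866)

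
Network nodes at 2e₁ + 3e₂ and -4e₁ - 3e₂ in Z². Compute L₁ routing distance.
12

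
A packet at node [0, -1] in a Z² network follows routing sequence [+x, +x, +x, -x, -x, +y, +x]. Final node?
(2, 0)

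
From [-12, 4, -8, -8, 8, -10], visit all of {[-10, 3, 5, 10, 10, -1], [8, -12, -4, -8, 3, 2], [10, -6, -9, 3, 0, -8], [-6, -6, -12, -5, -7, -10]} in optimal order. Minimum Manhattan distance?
181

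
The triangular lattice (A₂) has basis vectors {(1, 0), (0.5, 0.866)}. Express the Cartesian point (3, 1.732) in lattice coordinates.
2b₁ + 2b₂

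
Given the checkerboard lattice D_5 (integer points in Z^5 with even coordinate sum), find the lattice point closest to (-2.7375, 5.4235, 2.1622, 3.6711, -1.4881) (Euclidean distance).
(-3, 5, 2, 4, -2)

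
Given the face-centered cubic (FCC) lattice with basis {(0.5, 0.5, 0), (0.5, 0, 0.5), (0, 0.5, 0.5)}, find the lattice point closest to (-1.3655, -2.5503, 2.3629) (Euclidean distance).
(-1.5, -2.5, 2)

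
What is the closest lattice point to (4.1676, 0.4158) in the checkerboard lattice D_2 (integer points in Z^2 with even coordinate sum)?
(4, 0)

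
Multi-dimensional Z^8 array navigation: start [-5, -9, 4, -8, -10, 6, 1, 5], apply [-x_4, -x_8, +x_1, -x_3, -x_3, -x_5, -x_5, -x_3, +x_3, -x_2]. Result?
(-4, -10, 2, -9, -12, 6, 1, 4)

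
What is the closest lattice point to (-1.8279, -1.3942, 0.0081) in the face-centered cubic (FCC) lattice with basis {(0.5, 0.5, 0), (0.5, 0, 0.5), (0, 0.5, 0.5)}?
(-1.5, -1.5, 0)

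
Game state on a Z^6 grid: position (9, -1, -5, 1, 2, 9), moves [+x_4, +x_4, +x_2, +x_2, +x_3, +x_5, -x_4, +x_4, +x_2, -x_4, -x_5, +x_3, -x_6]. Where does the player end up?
(9, 2, -3, 2, 2, 8)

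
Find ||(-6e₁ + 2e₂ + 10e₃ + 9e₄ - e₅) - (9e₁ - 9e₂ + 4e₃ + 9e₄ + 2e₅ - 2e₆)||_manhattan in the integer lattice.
37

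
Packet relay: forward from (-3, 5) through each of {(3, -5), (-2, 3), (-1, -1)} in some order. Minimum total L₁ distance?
16
(one optimal route: (-3, 5) → (-2, 3) → (-1, -1) → (3, -5))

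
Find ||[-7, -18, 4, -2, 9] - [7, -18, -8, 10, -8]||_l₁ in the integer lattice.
55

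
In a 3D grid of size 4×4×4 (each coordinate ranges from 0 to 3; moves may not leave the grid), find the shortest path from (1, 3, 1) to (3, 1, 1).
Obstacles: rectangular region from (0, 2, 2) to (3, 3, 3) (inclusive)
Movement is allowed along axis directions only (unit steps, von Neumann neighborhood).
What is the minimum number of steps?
4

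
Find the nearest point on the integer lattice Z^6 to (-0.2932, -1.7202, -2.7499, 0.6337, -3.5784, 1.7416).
(0, -2, -3, 1, -4, 2)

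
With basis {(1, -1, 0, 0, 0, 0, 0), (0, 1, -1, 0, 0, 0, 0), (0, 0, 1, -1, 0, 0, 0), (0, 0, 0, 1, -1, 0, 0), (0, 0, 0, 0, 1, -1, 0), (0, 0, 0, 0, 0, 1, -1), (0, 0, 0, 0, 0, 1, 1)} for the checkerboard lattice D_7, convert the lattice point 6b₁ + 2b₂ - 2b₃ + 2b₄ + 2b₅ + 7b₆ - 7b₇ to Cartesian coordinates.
(6, -4, -4, 4, 0, -2, -14)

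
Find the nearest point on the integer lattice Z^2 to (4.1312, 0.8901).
(4, 1)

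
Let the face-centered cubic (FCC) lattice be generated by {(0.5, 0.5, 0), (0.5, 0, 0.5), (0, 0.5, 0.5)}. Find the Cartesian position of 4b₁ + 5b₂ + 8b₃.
(4.5, 6, 6.5)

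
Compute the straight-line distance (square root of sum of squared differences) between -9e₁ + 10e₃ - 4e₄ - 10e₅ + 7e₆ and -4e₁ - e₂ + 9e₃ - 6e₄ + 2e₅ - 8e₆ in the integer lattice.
20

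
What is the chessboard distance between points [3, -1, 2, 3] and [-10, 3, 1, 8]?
13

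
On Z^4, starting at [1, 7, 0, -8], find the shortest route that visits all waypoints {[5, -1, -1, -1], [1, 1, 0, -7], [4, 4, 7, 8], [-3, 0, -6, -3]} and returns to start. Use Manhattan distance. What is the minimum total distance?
90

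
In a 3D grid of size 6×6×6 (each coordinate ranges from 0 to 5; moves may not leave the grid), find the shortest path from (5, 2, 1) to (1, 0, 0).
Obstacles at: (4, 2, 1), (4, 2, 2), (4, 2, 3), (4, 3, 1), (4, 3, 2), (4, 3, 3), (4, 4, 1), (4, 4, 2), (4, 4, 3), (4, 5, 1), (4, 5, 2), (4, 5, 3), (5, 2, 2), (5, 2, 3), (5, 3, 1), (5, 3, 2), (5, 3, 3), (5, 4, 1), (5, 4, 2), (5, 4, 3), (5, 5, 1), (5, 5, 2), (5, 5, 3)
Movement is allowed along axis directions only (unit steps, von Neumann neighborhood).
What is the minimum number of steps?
7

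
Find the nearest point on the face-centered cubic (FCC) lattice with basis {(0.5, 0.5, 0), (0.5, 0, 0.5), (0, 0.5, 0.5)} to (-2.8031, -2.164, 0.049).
(-3, -2, 0)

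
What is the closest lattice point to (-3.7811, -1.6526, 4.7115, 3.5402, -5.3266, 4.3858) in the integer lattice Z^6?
(-4, -2, 5, 4, -5, 4)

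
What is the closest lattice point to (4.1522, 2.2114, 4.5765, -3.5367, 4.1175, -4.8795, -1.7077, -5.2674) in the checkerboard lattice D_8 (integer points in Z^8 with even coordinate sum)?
(4, 2, 5, -3, 4, -5, -2, -5)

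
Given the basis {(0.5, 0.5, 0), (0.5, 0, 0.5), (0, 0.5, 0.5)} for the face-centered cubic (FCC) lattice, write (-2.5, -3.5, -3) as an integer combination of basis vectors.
-3b₁ - 2b₂ - 4b₃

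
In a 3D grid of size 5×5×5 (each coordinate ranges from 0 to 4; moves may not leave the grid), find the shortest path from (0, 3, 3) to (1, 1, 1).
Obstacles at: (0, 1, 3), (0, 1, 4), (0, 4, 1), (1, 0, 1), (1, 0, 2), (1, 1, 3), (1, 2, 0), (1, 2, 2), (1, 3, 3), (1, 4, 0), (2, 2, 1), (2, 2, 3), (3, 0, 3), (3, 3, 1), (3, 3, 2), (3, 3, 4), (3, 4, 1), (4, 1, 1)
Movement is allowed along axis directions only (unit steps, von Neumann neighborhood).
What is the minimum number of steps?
5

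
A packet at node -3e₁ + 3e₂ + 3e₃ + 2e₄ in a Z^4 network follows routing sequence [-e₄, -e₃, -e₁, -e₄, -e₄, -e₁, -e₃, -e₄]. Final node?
(-5, 3, 1, -2)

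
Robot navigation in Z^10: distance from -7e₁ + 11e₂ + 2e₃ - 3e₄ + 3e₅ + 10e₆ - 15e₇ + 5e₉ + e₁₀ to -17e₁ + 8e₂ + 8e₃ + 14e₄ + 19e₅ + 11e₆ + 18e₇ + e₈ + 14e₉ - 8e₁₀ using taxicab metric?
105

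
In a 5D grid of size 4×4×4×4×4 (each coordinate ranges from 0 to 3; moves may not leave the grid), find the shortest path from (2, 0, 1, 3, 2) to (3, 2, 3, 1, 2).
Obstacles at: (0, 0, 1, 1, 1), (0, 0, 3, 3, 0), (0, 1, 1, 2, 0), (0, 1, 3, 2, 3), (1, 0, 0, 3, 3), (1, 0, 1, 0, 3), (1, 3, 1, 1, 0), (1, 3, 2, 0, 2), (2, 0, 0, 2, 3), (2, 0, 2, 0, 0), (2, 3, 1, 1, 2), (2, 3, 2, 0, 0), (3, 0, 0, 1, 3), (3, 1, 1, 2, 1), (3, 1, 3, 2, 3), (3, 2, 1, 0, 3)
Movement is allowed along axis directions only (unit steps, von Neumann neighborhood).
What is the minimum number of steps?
7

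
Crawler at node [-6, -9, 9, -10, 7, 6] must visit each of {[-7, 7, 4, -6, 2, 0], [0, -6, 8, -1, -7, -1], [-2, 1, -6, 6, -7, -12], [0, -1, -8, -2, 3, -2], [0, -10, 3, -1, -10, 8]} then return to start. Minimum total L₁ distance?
208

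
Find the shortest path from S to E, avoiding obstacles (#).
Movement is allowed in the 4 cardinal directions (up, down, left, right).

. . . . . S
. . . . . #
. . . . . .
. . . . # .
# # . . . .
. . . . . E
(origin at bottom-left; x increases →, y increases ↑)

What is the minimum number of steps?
7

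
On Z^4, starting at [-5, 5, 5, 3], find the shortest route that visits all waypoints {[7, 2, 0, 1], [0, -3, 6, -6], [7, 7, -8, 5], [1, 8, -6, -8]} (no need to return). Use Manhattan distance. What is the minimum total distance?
87
(one optimal route: (-5, 5, 5, 3) → (7, 2, 0, 1) → (7, 7, -8, 5) → (1, 8, -6, -8) → (0, -3, 6, -6))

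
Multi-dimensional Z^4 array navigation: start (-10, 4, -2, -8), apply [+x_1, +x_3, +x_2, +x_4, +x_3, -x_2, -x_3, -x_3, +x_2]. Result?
(-9, 5, -2, -7)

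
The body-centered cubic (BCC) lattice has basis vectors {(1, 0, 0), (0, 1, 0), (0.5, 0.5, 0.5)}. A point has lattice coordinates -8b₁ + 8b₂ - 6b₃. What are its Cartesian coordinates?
(-11, 5, -3)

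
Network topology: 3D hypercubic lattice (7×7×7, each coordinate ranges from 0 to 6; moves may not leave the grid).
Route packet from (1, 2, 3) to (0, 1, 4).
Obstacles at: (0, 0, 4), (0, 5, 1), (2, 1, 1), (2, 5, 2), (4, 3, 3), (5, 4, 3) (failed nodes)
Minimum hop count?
3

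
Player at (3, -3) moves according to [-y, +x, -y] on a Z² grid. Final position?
(4, -5)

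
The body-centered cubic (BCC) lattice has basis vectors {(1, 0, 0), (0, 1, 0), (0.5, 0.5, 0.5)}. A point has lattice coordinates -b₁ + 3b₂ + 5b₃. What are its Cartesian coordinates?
(1.5, 5.5, 2.5)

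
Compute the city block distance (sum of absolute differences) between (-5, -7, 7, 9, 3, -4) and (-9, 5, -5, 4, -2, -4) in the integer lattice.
38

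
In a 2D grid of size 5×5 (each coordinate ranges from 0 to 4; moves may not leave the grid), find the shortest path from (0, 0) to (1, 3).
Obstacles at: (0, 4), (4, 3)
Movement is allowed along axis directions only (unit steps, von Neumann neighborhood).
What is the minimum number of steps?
4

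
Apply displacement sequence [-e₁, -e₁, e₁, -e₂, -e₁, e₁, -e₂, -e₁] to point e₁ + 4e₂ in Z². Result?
(-1, 2)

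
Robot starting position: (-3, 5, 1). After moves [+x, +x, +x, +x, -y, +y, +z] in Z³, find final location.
(1, 5, 2)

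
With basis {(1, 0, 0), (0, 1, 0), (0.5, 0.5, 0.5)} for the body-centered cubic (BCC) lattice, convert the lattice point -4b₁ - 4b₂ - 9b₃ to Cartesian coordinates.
(-8.5, -8.5, -4.5)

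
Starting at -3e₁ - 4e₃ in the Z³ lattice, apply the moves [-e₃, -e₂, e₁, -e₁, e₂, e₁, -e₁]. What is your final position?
(-3, 0, -5)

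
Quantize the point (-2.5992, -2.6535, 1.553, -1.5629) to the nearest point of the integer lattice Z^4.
(-3, -3, 2, -2)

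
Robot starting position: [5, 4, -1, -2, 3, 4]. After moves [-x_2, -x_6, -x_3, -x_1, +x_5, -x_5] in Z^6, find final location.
(4, 3, -2, -2, 3, 3)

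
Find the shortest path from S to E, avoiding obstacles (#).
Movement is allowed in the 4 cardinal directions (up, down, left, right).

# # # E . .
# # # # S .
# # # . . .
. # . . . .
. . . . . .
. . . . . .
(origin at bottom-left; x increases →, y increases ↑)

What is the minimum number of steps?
2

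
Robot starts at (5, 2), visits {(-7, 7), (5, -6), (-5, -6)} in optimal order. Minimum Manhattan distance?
33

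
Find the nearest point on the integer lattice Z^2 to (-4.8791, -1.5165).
(-5, -2)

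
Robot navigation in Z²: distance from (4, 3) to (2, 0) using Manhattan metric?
5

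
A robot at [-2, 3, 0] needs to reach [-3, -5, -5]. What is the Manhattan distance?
14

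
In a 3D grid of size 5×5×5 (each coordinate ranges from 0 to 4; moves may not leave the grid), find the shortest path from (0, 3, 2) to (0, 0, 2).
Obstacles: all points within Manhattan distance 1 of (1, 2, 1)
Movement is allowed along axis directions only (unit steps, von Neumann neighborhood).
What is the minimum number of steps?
3
(one shortest path: (0, 3, 2) → (0, 2, 2) → (0, 1, 2) → (0, 0, 2))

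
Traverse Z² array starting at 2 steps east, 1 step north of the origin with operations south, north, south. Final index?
(2, 0)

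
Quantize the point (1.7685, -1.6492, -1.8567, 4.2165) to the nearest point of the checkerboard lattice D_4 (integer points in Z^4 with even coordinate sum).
(2, -2, -2, 4)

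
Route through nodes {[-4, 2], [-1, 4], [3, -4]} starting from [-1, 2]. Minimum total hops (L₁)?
20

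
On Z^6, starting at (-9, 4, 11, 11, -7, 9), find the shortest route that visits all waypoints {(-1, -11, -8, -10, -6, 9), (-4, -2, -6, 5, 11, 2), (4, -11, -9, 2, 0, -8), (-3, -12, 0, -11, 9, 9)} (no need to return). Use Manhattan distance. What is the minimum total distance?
169
(one optimal route: (-9, 4, 11, 11, -7, 9) → (-4, -2, -6, 5, 11, 2) → (-3, -12, 0, -11, 9, 9) → (-1, -11, -8, -10, -6, 9) → (4, -11, -9, 2, 0, -8))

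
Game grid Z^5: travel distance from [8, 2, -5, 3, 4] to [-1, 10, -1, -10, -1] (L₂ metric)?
18.8414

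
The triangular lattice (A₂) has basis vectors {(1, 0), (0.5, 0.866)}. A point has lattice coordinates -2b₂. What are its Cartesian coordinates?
(-1, -1.732)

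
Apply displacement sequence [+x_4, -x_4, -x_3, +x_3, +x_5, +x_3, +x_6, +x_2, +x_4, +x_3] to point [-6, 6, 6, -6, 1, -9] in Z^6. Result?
(-6, 7, 8, -5, 2, -8)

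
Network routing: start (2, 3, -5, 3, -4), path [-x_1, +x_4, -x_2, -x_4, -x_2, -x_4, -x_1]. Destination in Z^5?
(0, 1, -5, 2, -4)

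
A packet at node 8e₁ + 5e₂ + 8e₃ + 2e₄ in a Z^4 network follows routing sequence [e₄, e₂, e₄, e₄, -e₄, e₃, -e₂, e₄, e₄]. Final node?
(8, 5, 9, 6)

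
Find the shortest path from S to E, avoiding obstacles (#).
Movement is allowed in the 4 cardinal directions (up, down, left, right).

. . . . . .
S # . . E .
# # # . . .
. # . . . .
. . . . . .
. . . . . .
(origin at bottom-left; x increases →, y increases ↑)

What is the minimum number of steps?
6
(one shortest path: (0, 4) → (0, 5) → (1, 5) → (2, 5) → (3, 5) → (4, 5) → (4, 4))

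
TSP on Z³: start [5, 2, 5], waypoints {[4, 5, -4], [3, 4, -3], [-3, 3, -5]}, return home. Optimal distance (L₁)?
44
(one optimal route: (5, 2, 5) → (4, 5, -4) → (3, 4, -3) → (-3, 3, -5) → (5, 2, 5))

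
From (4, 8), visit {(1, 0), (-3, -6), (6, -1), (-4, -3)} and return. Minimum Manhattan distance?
48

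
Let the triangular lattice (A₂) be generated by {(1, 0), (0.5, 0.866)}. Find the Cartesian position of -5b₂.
(-2.5, -4.33)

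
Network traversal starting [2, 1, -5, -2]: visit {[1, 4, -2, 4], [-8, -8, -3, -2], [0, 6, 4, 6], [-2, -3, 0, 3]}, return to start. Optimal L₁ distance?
82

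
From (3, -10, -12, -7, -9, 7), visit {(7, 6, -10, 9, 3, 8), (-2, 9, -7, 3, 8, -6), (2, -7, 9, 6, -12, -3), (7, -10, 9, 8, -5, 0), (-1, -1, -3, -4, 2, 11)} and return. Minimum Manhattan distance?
248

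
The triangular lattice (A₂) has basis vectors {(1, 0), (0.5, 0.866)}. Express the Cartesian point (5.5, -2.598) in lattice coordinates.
7b₁ - 3b₂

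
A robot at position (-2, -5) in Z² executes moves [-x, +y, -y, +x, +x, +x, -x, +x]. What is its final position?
(0, -5)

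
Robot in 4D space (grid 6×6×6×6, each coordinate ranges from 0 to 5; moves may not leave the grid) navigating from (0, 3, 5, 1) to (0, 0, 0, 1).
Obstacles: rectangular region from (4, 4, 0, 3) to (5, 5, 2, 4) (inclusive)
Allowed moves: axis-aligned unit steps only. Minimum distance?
8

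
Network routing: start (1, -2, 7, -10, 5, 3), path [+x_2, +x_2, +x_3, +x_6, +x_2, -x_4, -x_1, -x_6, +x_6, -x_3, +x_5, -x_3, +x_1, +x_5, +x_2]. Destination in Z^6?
(1, 2, 6, -11, 7, 4)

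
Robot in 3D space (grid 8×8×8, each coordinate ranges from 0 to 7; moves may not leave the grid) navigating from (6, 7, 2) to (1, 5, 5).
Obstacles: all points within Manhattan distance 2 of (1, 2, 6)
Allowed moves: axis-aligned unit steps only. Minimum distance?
10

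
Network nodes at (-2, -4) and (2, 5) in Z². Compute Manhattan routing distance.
13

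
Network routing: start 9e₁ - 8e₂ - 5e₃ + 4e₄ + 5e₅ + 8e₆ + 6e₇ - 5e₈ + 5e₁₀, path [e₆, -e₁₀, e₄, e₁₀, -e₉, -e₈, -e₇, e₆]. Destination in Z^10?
(9, -8, -5, 5, 5, 10, 5, -6, -1, 5)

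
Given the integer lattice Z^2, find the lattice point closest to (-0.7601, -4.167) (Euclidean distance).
(-1, -4)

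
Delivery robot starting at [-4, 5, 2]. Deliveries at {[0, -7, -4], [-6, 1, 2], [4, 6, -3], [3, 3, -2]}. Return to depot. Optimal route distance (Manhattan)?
60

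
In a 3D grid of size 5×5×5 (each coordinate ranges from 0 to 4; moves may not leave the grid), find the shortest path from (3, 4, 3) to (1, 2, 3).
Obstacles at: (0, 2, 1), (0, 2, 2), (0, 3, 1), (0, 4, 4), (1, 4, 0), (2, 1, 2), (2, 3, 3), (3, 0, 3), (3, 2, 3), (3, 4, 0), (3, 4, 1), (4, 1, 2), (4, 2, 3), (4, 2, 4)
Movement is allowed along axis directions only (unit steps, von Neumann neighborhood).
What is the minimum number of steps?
4
(one shortest path: (3, 4, 3) → (2, 4, 3) → (1, 4, 3) → (1, 3, 3) → (1, 2, 3))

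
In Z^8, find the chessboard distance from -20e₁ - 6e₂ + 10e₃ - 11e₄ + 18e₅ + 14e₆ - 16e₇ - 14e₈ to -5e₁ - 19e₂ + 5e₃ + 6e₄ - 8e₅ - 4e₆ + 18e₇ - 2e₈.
34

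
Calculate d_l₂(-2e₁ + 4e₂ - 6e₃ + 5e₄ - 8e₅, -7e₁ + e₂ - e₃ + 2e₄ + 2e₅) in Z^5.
12.9615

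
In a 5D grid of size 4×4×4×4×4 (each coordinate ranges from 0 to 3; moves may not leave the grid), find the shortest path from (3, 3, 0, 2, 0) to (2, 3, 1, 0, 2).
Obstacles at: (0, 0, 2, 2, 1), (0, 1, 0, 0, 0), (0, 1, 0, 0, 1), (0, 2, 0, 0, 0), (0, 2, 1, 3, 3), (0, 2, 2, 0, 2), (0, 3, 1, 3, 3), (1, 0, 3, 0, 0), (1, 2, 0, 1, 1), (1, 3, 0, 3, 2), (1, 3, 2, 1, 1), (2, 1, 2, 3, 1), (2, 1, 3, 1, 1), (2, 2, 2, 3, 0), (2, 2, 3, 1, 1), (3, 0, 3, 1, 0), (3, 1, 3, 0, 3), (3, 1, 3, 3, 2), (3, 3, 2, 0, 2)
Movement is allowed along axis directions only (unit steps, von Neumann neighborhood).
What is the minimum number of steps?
6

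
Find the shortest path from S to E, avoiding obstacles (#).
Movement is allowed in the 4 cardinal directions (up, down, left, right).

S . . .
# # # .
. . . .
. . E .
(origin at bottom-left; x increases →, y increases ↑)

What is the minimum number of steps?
7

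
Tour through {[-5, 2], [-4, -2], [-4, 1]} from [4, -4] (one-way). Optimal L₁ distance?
15
(one optimal route: (4, -4) → (-4, -2) → (-4, 1) → (-5, 2))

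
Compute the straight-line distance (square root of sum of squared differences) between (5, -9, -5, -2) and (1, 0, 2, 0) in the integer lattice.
12.2474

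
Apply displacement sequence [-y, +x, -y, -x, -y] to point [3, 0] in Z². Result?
(3, -3)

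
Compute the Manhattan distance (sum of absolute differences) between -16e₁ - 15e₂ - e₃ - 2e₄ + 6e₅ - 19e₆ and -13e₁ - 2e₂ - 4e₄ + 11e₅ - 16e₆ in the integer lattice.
27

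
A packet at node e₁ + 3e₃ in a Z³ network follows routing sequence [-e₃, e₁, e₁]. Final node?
(3, 0, 2)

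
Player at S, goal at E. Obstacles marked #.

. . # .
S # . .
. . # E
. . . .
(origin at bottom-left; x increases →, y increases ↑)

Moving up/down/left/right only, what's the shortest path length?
6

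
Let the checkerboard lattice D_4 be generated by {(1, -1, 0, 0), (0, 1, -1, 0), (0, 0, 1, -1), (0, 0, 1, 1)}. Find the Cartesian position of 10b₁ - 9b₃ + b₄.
(10, -10, -8, 10)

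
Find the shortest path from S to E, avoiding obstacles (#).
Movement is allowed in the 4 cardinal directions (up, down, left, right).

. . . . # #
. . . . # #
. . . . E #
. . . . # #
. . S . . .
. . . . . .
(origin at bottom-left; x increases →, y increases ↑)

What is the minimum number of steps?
4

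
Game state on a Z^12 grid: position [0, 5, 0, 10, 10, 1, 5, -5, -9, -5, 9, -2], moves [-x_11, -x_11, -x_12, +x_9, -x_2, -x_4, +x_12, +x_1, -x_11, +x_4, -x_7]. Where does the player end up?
(1, 4, 0, 10, 10, 1, 4, -5, -8, -5, 6, -2)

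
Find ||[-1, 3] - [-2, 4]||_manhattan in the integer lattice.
2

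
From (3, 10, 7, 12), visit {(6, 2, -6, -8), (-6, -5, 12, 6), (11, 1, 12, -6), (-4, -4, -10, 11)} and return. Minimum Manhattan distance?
170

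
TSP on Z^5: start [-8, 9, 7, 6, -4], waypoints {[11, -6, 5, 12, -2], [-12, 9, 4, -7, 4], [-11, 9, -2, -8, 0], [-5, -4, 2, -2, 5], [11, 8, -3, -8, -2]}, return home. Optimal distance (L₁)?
188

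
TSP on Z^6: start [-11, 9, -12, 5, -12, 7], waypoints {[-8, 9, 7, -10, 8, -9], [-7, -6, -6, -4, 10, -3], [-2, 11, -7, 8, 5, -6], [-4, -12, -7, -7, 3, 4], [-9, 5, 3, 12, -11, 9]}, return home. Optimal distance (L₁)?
266
(one optimal route: (-11, 9, -12, 5, -12, 7) → (-2, 11, -7, 8, 5, -6) → (-8, 9, 7, -10, 8, -9) → (-7, -6, -6, -4, 10, -3) → (-4, -12, -7, -7, 3, 4) → (-9, 5, 3, 12, -11, 9) → (-11, 9, -12, 5, -12, 7))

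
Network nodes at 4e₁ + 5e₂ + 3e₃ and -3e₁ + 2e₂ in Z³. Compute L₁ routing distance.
13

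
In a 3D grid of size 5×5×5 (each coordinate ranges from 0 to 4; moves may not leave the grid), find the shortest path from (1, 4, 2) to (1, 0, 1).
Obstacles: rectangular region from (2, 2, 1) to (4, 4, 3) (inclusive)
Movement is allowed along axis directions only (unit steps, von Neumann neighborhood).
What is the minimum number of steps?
5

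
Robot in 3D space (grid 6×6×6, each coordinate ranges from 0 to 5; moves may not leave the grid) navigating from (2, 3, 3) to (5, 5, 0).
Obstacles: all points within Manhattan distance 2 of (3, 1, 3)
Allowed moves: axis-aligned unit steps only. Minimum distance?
8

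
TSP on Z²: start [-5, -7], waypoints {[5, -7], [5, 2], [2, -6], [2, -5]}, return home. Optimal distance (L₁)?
38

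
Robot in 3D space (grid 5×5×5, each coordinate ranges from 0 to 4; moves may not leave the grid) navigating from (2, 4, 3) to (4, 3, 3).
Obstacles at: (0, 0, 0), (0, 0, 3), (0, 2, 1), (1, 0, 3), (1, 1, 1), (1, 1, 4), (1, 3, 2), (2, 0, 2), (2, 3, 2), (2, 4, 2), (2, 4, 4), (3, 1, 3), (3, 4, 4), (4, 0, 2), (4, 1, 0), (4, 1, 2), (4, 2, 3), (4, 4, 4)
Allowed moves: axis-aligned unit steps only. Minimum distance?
3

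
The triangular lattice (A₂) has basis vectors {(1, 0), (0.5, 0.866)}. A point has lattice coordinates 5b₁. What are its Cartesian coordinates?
(5, 0)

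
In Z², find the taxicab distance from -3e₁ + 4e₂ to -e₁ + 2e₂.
4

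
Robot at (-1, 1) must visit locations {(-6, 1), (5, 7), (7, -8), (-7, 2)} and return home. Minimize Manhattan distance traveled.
58
(one optimal route: (-1, 1) → (-6, 1) → (-7, 2) → (5, 7) → (7, -8) → (-1, 1))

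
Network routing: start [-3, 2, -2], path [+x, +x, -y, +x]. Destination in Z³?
(0, 1, -2)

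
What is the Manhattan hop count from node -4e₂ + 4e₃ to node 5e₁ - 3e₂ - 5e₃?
15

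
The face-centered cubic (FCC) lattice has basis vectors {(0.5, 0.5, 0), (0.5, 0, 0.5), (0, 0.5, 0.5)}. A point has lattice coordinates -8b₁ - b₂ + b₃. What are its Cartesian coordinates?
(-4.5, -3.5, 0)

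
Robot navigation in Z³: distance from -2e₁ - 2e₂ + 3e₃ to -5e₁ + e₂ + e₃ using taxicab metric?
8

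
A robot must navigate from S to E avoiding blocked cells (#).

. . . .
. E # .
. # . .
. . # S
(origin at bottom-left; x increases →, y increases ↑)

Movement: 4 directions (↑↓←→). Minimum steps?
6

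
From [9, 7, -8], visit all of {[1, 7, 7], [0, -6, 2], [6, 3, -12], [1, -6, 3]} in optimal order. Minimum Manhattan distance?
58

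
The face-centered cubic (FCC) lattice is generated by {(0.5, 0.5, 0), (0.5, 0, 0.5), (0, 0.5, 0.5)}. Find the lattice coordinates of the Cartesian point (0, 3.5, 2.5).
b₁ - b₂ + 6b₃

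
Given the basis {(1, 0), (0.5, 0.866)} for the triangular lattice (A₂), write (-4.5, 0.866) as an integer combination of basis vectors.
-5b₁ + b₂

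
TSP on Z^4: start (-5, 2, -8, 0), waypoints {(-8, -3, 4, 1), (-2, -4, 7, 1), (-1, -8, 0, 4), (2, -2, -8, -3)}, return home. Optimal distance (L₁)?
84
(one optimal route: (-5, 2, -8, 0) → (-8, -3, 4, 1) → (-2, -4, 7, 1) → (-1, -8, 0, 4) → (2, -2, -8, -3) → (-5, 2, -8, 0))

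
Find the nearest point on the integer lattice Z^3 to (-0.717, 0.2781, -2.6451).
(-1, 0, -3)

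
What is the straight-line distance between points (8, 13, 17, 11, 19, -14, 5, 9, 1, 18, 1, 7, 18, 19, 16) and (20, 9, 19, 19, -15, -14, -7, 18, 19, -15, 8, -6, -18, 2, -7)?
73.171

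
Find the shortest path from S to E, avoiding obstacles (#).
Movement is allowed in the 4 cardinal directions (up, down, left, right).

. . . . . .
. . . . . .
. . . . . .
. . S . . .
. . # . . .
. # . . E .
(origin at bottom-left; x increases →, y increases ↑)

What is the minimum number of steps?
4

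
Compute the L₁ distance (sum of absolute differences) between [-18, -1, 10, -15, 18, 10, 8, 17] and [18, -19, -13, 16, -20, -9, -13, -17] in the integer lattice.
220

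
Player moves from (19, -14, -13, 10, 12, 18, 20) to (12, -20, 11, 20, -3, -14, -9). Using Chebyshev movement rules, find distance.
32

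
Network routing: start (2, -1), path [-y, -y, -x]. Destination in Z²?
(1, -3)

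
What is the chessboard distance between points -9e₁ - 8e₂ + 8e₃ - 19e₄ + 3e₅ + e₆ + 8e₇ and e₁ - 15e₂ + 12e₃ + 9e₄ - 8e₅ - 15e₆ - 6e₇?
28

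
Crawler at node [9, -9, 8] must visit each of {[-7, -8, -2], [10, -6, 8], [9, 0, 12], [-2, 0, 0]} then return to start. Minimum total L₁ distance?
80
(one optimal route: (9, -9, 8) → (-7, -8, -2) → (-2, 0, 0) → (9, 0, 12) → (10, -6, 8) → (9, -9, 8))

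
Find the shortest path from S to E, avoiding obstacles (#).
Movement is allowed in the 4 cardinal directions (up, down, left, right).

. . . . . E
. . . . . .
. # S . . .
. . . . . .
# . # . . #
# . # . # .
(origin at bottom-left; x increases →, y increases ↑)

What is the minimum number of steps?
5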